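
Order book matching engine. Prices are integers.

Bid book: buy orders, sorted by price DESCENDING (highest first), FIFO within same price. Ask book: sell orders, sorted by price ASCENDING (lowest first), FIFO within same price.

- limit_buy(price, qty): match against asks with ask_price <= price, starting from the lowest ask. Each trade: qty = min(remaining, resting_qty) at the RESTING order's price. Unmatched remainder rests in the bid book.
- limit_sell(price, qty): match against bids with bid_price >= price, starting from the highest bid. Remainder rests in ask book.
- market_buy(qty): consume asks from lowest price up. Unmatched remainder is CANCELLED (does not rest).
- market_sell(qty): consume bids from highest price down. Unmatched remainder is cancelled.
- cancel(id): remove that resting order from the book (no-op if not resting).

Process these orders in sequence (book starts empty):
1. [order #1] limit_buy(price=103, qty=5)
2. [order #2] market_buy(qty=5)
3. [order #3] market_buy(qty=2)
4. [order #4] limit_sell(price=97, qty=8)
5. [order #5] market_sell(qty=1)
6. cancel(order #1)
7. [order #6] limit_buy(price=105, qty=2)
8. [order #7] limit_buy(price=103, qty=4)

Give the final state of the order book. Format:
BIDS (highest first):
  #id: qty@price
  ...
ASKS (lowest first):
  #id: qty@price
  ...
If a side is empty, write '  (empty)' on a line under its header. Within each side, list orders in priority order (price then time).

After op 1 [order #1] limit_buy(price=103, qty=5): fills=none; bids=[#1:5@103] asks=[-]
After op 2 [order #2] market_buy(qty=5): fills=none; bids=[#1:5@103] asks=[-]
After op 3 [order #3] market_buy(qty=2): fills=none; bids=[#1:5@103] asks=[-]
After op 4 [order #4] limit_sell(price=97, qty=8): fills=#1x#4:5@103; bids=[-] asks=[#4:3@97]
After op 5 [order #5] market_sell(qty=1): fills=none; bids=[-] asks=[#4:3@97]
After op 6 cancel(order #1): fills=none; bids=[-] asks=[#4:3@97]
After op 7 [order #6] limit_buy(price=105, qty=2): fills=#6x#4:2@97; bids=[-] asks=[#4:1@97]
After op 8 [order #7] limit_buy(price=103, qty=4): fills=#7x#4:1@97; bids=[#7:3@103] asks=[-]

Answer: BIDS (highest first):
  #7: 3@103
ASKS (lowest first):
  (empty)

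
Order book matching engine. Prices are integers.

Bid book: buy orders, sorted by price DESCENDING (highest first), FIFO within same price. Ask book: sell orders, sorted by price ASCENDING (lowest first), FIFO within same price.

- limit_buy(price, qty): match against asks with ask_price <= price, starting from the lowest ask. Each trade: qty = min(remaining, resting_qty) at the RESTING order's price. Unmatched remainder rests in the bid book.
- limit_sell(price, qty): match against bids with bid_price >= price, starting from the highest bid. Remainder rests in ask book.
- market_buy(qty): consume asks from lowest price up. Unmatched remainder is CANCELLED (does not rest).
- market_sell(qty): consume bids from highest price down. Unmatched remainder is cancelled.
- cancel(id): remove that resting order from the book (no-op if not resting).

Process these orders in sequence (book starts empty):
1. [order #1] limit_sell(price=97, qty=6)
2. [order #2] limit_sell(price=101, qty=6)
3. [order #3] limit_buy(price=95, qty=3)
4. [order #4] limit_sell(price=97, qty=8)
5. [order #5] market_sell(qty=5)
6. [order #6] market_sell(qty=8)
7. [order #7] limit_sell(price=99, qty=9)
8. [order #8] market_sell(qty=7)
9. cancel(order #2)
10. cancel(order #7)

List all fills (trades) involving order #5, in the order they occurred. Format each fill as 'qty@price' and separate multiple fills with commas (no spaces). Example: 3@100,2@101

After op 1 [order #1] limit_sell(price=97, qty=6): fills=none; bids=[-] asks=[#1:6@97]
After op 2 [order #2] limit_sell(price=101, qty=6): fills=none; bids=[-] asks=[#1:6@97 #2:6@101]
After op 3 [order #3] limit_buy(price=95, qty=3): fills=none; bids=[#3:3@95] asks=[#1:6@97 #2:6@101]
After op 4 [order #4] limit_sell(price=97, qty=8): fills=none; bids=[#3:3@95] asks=[#1:6@97 #4:8@97 #2:6@101]
After op 5 [order #5] market_sell(qty=5): fills=#3x#5:3@95; bids=[-] asks=[#1:6@97 #4:8@97 #2:6@101]
After op 6 [order #6] market_sell(qty=8): fills=none; bids=[-] asks=[#1:6@97 #4:8@97 #2:6@101]
After op 7 [order #7] limit_sell(price=99, qty=9): fills=none; bids=[-] asks=[#1:6@97 #4:8@97 #7:9@99 #2:6@101]
After op 8 [order #8] market_sell(qty=7): fills=none; bids=[-] asks=[#1:6@97 #4:8@97 #7:9@99 #2:6@101]
After op 9 cancel(order #2): fills=none; bids=[-] asks=[#1:6@97 #4:8@97 #7:9@99]
After op 10 cancel(order #7): fills=none; bids=[-] asks=[#1:6@97 #4:8@97]

Answer: 3@95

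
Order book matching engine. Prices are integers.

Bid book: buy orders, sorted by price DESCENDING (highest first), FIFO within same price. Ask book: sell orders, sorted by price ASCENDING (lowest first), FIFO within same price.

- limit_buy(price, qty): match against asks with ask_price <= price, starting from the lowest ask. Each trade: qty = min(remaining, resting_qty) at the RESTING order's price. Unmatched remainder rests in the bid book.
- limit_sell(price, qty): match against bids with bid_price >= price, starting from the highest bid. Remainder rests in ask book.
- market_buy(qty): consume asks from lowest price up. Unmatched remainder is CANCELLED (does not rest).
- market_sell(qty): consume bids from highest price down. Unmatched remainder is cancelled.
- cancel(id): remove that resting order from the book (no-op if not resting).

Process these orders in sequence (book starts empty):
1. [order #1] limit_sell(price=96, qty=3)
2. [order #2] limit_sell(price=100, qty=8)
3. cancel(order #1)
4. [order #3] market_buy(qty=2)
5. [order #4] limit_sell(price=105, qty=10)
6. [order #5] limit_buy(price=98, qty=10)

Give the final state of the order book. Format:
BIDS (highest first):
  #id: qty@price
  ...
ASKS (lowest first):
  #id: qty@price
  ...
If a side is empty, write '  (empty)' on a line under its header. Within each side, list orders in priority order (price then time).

After op 1 [order #1] limit_sell(price=96, qty=3): fills=none; bids=[-] asks=[#1:3@96]
After op 2 [order #2] limit_sell(price=100, qty=8): fills=none; bids=[-] asks=[#1:3@96 #2:8@100]
After op 3 cancel(order #1): fills=none; bids=[-] asks=[#2:8@100]
After op 4 [order #3] market_buy(qty=2): fills=#3x#2:2@100; bids=[-] asks=[#2:6@100]
After op 5 [order #4] limit_sell(price=105, qty=10): fills=none; bids=[-] asks=[#2:6@100 #4:10@105]
After op 6 [order #5] limit_buy(price=98, qty=10): fills=none; bids=[#5:10@98] asks=[#2:6@100 #4:10@105]

Answer: BIDS (highest first):
  #5: 10@98
ASKS (lowest first):
  #2: 6@100
  #4: 10@105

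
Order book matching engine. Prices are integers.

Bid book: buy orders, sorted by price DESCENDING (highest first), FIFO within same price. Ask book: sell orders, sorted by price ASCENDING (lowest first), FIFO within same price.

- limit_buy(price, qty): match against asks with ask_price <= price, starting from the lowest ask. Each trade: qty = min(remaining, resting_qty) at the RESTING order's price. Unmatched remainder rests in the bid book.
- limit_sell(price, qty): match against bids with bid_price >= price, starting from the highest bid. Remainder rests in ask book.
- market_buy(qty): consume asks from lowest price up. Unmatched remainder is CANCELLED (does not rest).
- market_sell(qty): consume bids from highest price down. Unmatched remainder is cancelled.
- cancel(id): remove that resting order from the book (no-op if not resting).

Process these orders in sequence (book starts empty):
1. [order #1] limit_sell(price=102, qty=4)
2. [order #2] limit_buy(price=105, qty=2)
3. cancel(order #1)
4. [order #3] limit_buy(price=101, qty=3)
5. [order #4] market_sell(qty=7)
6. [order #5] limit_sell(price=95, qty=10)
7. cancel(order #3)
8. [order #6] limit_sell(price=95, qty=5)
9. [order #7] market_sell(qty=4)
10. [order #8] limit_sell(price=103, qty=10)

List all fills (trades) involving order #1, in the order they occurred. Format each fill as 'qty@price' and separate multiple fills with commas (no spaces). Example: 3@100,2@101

Answer: 2@102

Derivation:
After op 1 [order #1] limit_sell(price=102, qty=4): fills=none; bids=[-] asks=[#1:4@102]
After op 2 [order #2] limit_buy(price=105, qty=2): fills=#2x#1:2@102; bids=[-] asks=[#1:2@102]
After op 3 cancel(order #1): fills=none; bids=[-] asks=[-]
After op 4 [order #3] limit_buy(price=101, qty=3): fills=none; bids=[#3:3@101] asks=[-]
After op 5 [order #4] market_sell(qty=7): fills=#3x#4:3@101; bids=[-] asks=[-]
After op 6 [order #5] limit_sell(price=95, qty=10): fills=none; bids=[-] asks=[#5:10@95]
After op 7 cancel(order #3): fills=none; bids=[-] asks=[#5:10@95]
After op 8 [order #6] limit_sell(price=95, qty=5): fills=none; bids=[-] asks=[#5:10@95 #6:5@95]
After op 9 [order #7] market_sell(qty=4): fills=none; bids=[-] asks=[#5:10@95 #6:5@95]
After op 10 [order #8] limit_sell(price=103, qty=10): fills=none; bids=[-] asks=[#5:10@95 #6:5@95 #8:10@103]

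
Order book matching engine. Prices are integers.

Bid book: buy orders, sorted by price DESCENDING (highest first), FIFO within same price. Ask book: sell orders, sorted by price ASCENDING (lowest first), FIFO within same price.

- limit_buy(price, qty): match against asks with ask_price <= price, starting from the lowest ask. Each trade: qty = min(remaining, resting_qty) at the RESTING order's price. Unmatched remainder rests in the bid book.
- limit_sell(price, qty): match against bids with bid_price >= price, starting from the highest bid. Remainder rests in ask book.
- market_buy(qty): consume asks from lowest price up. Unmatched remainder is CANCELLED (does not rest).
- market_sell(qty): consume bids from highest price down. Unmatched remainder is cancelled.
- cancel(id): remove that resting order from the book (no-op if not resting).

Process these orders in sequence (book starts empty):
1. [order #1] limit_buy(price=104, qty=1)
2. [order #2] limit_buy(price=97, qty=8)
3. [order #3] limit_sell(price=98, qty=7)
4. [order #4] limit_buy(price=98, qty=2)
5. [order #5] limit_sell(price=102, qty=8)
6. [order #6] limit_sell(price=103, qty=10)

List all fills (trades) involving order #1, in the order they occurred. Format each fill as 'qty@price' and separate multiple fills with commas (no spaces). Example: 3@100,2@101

Answer: 1@104

Derivation:
After op 1 [order #1] limit_buy(price=104, qty=1): fills=none; bids=[#1:1@104] asks=[-]
After op 2 [order #2] limit_buy(price=97, qty=8): fills=none; bids=[#1:1@104 #2:8@97] asks=[-]
After op 3 [order #3] limit_sell(price=98, qty=7): fills=#1x#3:1@104; bids=[#2:8@97] asks=[#3:6@98]
After op 4 [order #4] limit_buy(price=98, qty=2): fills=#4x#3:2@98; bids=[#2:8@97] asks=[#3:4@98]
After op 5 [order #5] limit_sell(price=102, qty=8): fills=none; bids=[#2:8@97] asks=[#3:4@98 #5:8@102]
After op 6 [order #6] limit_sell(price=103, qty=10): fills=none; bids=[#2:8@97] asks=[#3:4@98 #5:8@102 #6:10@103]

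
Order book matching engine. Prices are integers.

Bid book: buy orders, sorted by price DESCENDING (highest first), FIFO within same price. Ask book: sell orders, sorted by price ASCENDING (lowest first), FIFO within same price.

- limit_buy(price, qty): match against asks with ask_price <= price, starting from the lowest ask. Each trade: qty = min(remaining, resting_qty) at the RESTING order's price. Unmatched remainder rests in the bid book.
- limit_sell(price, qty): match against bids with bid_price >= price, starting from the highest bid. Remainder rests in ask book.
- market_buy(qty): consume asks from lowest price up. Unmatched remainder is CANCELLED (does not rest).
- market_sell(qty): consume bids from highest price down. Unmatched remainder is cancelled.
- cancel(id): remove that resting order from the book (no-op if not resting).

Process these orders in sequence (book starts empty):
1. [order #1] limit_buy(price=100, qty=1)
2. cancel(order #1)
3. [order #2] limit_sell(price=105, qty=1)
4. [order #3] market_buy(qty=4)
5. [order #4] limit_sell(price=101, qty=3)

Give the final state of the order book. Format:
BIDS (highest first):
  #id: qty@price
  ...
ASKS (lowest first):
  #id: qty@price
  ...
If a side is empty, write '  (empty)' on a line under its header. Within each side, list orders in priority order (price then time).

Answer: BIDS (highest first):
  (empty)
ASKS (lowest first):
  #4: 3@101

Derivation:
After op 1 [order #1] limit_buy(price=100, qty=1): fills=none; bids=[#1:1@100] asks=[-]
After op 2 cancel(order #1): fills=none; bids=[-] asks=[-]
After op 3 [order #2] limit_sell(price=105, qty=1): fills=none; bids=[-] asks=[#2:1@105]
After op 4 [order #3] market_buy(qty=4): fills=#3x#2:1@105; bids=[-] asks=[-]
After op 5 [order #4] limit_sell(price=101, qty=3): fills=none; bids=[-] asks=[#4:3@101]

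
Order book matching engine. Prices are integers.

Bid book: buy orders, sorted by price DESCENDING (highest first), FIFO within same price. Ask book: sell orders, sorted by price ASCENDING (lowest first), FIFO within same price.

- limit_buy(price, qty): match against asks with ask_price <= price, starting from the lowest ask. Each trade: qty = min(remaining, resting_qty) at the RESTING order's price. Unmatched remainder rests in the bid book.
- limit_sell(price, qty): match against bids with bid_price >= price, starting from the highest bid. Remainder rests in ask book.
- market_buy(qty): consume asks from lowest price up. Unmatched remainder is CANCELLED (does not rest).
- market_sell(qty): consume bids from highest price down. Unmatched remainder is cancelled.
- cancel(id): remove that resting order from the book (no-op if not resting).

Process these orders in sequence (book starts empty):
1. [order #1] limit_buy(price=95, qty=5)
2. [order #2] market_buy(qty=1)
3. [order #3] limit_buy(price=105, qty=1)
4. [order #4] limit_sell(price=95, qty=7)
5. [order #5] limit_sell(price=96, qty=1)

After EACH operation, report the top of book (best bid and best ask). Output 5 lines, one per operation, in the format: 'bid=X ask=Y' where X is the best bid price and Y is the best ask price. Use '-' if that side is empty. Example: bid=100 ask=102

After op 1 [order #1] limit_buy(price=95, qty=5): fills=none; bids=[#1:5@95] asks=[-]
After op 2 [order #2] market_buy(qty=1): fills=none; bids=[#1:5@95] asks=[-]
After op 3 [order #3] limit_buy(price=105, qty=1): fills=none; bids=[#3:1@105 #1:5@95] asks=[-]
After op 4 [order #4] limit_sell(price=95, qty=7): fills=#3x#4:1@105 #1x#4:5@95; bids=[-] asks=[#4:1@95]
After op 5 [order #5] limit_sell(price=96, qty=1): fills=none; bids=[-] asks=[#4:1@95 #5:1@96]

Answer: bid=95 ask=-
bid=95 ask=-
bid=105 ask=-
bid=- ask=95
bid=- ask=95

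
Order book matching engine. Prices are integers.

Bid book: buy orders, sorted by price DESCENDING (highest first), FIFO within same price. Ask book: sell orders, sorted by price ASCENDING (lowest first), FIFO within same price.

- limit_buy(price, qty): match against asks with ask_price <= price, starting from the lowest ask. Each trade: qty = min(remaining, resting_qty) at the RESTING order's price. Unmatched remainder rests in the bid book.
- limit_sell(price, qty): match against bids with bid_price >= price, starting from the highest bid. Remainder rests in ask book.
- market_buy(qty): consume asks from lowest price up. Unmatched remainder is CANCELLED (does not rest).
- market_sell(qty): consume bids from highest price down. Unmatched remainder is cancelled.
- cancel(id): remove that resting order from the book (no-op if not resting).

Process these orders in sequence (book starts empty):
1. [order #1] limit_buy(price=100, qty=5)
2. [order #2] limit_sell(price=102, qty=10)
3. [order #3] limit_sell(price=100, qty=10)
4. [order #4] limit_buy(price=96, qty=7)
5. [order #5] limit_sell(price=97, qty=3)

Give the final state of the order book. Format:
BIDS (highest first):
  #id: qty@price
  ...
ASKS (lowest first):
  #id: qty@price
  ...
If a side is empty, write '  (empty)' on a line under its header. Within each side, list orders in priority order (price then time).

Answer: BIDS (highest first):
  #4: 7@96
ASKS (lowest first):
  #5: 3@97
  #3: 5@100
  #2: 10@102

Derivation:
After op 1 [order #1] limit_buy(price=100, qty=5): fills=none; bids=[#1:5@100] asks=[-]
After op 2 [order #2] limit_sell(price=102, qty=10): fills=none; bids=[#1:5@100] asks=[#2:10@102]
After op 3 [order #3] limit_sell(price=100, qty=10): fills=#1x#3:5@100; bids=[-] asks=[#3:5@100 #2:10@102]
After op 4 [order #4] limit_buy(price=96, qty=7): fills=none; bids=[#4:7@96] asks=[#3:5@100 #2:10@102]
After op 5 [order #5] limit_sell(price=97, qty=3): fills=none; bids=[#4:7@96] asks=[#5:3@97 #3:5@100 #2:10@102]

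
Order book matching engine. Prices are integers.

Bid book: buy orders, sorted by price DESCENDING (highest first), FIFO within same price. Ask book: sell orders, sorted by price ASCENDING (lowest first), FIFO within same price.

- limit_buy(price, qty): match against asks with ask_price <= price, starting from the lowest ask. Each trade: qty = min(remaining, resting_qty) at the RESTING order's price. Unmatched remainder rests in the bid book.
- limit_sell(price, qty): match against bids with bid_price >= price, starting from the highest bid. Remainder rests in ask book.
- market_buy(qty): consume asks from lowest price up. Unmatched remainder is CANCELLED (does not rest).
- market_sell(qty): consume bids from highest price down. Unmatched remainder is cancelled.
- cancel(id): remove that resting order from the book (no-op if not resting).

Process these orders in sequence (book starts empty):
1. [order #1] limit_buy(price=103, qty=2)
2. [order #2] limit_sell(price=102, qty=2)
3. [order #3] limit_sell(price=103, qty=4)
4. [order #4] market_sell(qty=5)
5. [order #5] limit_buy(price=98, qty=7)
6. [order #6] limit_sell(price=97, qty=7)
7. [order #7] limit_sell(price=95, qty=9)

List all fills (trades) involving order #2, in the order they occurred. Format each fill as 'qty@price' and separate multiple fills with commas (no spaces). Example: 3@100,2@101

After op 1 [order #1] limit_buy(price=103, qty=2): fills=none; bids=[#1:2@103] asks=[-]
After op 2 [order #2] limit_sell(price=102, qty=2): fills=#1x#2:2@103; bids=[-] asks=[-]
After op 3 [order #3] limit_sell(price=103, qty=4): fills=none; bids=[-] asks=[#3:4@103]
After op 4 [order #4] market_sell(qty=5): fills=none; bids=[-] asks=[#3:4@103]
After op 5 [order #5] limit_buy(price=98, qty=7): fills=none; bids=[#5:7@98] asks=[#3:4@103]
After op 6 [order #6] limit_sell(price=97, qty=7): fills=#5x#6:7@98; bids=[-] asks=[#3:4@103]
After op 7 [order #7] limit_sell(price=95, qty=9): fills=none; bids=[-] asks=[#7:9@95 #3:4@103]

Answer: 2@103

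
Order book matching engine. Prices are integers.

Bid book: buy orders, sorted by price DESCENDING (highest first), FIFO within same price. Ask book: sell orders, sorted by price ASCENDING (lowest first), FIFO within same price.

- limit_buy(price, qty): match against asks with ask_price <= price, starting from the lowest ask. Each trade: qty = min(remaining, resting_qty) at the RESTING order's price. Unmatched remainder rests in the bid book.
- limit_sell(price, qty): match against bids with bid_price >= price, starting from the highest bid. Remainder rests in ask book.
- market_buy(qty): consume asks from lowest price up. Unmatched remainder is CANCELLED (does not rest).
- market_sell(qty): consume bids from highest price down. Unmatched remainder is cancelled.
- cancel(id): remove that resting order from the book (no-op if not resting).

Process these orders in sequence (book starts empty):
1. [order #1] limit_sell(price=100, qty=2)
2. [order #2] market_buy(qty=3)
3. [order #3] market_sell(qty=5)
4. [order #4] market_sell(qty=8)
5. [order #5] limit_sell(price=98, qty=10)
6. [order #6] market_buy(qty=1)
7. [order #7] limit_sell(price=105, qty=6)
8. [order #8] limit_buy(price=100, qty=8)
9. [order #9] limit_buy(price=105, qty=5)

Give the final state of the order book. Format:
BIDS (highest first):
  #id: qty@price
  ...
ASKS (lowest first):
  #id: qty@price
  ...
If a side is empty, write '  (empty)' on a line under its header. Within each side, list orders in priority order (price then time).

Answer: BIDS (highest first):
  (empty)
ASKS (lowest first):
  #7: 2@105

Derivation:
After op 1 [order #1] limit_sell(price=100, qty=2): fills=none; bids=[-] asks=[#1:2@100]
After op 2 [order #2] market_buy(qty=3): fills=#2x#1:2@100; bids=[-] asks=[-]
After op 3 [order #3] market_sell(qty=5): fills=none; bids=[-] asks=[-]
After op 4 [order #4] market_sell(qty=8): fills=none; bids=[-] asks=[-]
After op 5 [order #5] limit_sell(price=98, qty=10): fills=none; bids=[-] asks=[#5:10@98]
After op 6 [order #6] market_buy(qty=1): fills=#6x#5:1@98; bids=[-] asks=[#5:9@98]
After op 7 [order #7] limit_sell(price=105, qty=6): fills=none; bids=[-] asks=[#5:9@98 #7:6@105]
After op 8 [order #8] limit_buy(price=100, qty=8): fills=#8x#5:8@98; bids=[-] asks=[#5:1@98 #7:6@105]
After op 9 [order #9] limit_buy(price=105, qty=5): fills=#9x#5:1@98 #9x#7:4@105; bids=[-] asks=[#7:2@105]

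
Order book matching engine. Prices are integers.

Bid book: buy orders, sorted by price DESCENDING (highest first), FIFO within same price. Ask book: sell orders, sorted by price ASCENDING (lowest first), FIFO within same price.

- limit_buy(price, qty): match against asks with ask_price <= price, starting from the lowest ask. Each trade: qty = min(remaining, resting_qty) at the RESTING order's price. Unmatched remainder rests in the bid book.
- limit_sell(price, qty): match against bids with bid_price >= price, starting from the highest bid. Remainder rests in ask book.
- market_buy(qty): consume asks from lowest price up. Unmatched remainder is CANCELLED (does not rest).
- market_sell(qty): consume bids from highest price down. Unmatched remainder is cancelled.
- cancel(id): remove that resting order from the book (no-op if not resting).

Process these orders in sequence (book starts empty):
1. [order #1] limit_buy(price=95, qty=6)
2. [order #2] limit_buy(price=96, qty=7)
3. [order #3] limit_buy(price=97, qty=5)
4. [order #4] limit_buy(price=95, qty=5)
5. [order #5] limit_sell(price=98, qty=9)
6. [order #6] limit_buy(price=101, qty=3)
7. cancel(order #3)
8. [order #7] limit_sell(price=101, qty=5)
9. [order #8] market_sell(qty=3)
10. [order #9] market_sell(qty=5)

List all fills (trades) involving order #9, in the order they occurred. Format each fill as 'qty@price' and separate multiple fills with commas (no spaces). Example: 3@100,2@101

Answer: 4@96,1@95

Derivation:
After op 1 [order #1] limit_buy(price=95, qty=6): fills=none; bids=[#1:6@95] asks=[-]
After op 2 [order #2] limit_buy(price=96, qty=7): fills=none; bids=[#2:7@96 #1:6@95] asks=[-]
After op 3 [order #3] limit_buy(price=97, qty=5): fills=none; bids=[#3:5@97 #2:7@96 #1:6@95] asks=[-]
After op 4 [order #4] limit_buy(price=95, qty=5): fills=none; bids=[#3:5@97 #2:7@96 #1:6@95 #4:5@95] asks=[-]
After op 5 [order #5] limit_sell(price=98, qty=9): fills=none; bids=[#3:5@97 #2:7@96 #1:6@95 #4:5@95] asks=[#5:9@98]
After op 6 [order #6] limit_buy(price=101, qty=3): fills=#6x#5:3@98; bids=[#3:5@97 #2:7@96 #1:6@95 #4:5@95] asks=[#5:6@98]
After op 7 cancel(order #3): fills=none; bids=[#2:7@96 #1:6@95 #4:5@95] asks=[#5:6@98]
After op 8 [order #7] limit_sell(price=101, qty=5): fills=none; bids=[#2:7@96 #1:6@95 #4:5@95] asks=[#5:6@98 #7:5@101]
After op 9 [order #8] market_sell(qty=3): fills=#2x#8:3@96; bids=[#2:4@96 #1:6@95 #4:5@95] asks=[#5:6@98 #7:5@101]
After op 10 [order #9] market_sell(qty=5): fills=#2x#9:4@96 #1x#9:1@95; bids=[#1:5@95 #4:5@95] asks=[#5:6@98 #7:5@101]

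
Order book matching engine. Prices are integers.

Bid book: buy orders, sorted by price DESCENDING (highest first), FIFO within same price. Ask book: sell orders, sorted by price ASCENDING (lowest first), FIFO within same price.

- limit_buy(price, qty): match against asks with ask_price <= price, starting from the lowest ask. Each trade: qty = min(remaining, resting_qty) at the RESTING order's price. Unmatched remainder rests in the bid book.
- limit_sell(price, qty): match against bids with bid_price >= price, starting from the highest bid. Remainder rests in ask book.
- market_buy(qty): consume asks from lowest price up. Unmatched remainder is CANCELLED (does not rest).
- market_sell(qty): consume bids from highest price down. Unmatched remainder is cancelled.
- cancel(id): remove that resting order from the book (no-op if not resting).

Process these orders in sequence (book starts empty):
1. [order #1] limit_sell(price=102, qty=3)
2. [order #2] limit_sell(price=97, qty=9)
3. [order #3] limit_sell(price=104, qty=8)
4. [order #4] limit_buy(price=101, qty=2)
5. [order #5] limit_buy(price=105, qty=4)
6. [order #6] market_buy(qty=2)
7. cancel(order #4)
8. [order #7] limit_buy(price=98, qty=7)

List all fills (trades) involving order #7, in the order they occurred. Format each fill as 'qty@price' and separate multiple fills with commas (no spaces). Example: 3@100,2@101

After op 1 [order #1] limit_sell(price=102, qty=3): fills=none; bids=[-] asks=[#1:3@102]
After op 2 [order #2] limit_sell(price=97, qty=9): fills=none; bids=[-] asks=[#2:9@97 #1:3@102]
After op 3 [order #3] limit_sell(price=104, qty=8): fills=none; bids=[-] asks=[#2:9@97 #1:3@102 #3:8@104]
After op 4 [order #4] limit_buy(price=101, qty=2): fills=#4x#2:2@97; bids=[-] asks=[#2:7@97 #1:3@102 #3:8@104]
After op 5 [order #5] limit_buy(price=105, qty=4): fills=#5x#2:4@97; bids=[-] asks=[#2:3@97 #1:3@102 #3:8@104]
After op 6 [order #6] market_buy(qty=2): fills=#6x#2:2@97; bids=[-] asks=[#2:1@97 #1:3@102 #3:8@104]
After op 7 cancel(order #4): fills=none; bids=[-] asks=[#2:1@97 #1:3@102 #3:8@104]
After op 8 [order #7] limit_buy(price=98, qty=7): fills=#7x#2:1@97; bids=[#7:6@98] asks=[#1:3@102 #3:8@104]

Answer: 1@97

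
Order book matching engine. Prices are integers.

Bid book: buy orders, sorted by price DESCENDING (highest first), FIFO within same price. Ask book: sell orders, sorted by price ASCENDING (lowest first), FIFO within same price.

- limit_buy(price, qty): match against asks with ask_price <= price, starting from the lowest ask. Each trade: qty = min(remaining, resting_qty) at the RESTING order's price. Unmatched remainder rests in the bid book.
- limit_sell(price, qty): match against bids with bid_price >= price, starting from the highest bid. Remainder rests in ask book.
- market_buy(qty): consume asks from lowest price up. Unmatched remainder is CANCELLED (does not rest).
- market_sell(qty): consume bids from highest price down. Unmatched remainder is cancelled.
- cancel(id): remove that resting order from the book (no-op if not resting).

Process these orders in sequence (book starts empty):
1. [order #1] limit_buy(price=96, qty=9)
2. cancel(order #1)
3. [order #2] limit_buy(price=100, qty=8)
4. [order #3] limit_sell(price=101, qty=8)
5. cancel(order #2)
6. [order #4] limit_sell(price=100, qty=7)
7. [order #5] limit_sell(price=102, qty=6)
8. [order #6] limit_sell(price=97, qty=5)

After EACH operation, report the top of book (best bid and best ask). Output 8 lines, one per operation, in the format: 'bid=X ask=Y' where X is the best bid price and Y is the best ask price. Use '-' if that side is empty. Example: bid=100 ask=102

After op 1 [order #1] limit_buy(price=96, qty=9): fills=none; bids=[#1:9@96] asks=[-]
After op 2 cancel(order #1): fills=none; bids=[-] asks=[-]
After op 3 [order #2] limit_buy(price=100, qty=8): fills=none; bids=[#2:8@100] asks=[-]
After op 4 [order #3] limit_sell(price=101, qty=8): fills=none; bids=[#2:8@100] asks=[#3:8@101]
After op 5 cancel(order #2): fills=none; bids=[-] asks=[#3:8@101]
After op 6 [order #4] limit_sell(price=100, qty=7): fills=none; bids=[-] asks=[#4:7@100 #3:8@101]
After op 7 [order #5] limit_sell(price=102, qty=6): fills=none; bids=[-] asks=[#4:7@100 #3:8@101 #5:6@102]
After op 8 [order #6] limit_sell(price=97, qty=5): fills=none; bids=[-] asks=[#6:5@97 #4:7@100 #3:8@101 #5:6@102]

Answer: bid=96 ask=-
bid=- ask=-
bid=100 ask=-
bid=100 ask=101
bid=- ask=101
bid=- ask=100
bid=- ask=100
bid=- ask=97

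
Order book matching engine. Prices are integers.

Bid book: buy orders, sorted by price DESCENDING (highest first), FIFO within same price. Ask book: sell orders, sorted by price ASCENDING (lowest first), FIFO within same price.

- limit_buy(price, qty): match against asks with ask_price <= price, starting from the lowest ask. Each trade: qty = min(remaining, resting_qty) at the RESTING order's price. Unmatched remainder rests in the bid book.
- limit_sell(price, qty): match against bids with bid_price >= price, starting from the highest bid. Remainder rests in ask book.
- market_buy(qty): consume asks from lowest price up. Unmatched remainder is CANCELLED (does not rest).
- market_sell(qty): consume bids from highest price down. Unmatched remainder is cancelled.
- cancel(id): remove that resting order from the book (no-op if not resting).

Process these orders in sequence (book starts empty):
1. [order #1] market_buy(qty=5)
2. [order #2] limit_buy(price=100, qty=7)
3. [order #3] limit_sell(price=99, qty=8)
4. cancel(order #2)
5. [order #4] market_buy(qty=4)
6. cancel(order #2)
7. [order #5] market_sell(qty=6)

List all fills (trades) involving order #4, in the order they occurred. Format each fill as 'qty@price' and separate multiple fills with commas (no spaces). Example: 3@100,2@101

After op 1 [order #1] market_buy(qty=5): fills=none; bids=[-] asks=[-]
After op 2 [order #2] limit_buy(price=100, qty=7): fills=none; bids=[#2:7@100] asks=[-]
After op 3 [order #3] limit_sell(price=99, qty=8): fills=#2x#3:7@100; bids=[-] asks=[#3:1@99]
After op 4 cancel(order #2): fills=none; bids=[-] asks=[#3:1@99]
After op 5 [order #4] market_buy(qty=4): fills=#4x#3:1@99; bids=[-] asks=[-]
After op 6 cancel(order #2): fills=none; bids=[-] asks=[-]
After op 7 [order #5] market_sell(qty=6): fills=none; bids=[-] asks=[-]

Answer: 1@99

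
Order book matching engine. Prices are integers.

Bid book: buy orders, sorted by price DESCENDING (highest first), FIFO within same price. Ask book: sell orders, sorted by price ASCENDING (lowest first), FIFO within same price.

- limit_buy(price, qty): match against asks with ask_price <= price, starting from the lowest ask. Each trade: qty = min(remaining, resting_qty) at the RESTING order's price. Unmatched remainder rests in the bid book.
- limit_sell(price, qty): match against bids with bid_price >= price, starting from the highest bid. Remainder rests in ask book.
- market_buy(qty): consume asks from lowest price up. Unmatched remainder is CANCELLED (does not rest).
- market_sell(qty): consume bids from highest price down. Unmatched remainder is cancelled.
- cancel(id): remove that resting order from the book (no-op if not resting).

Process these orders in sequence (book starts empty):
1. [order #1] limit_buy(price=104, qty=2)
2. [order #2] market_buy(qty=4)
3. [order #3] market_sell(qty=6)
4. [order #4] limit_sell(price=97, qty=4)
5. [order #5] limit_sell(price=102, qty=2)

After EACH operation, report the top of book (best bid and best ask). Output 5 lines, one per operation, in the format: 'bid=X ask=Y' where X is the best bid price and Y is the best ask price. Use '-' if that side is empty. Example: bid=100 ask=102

Answer: bid=104 ask=-
bid=104 ask=-
bid=- ask=-
bid=- ask=97
bid=- ask=97

Derivation:
After op 1 [order #1] limit_buy(price=104, qty=2): fills=none; bids=[#1:2@104] asks=[-]
After op 2 [order #2] market_buy(qty=4): fills=none; bids=[#1:2@104] asks=[-]
After op 3 [order #3] market_sell(qty=6): fills=#1x#3:2@104; bids=[-] asks=[-]
After op 4 [order #4] limit_sell(price=97, qty=4): fills=none; bids=[-] asks=[#4:4@97]
After op 5 [order #5] limit_sell(price=102, qty=2): fills=none; bids=[-] asks=[#4:4@97 #5:2@102]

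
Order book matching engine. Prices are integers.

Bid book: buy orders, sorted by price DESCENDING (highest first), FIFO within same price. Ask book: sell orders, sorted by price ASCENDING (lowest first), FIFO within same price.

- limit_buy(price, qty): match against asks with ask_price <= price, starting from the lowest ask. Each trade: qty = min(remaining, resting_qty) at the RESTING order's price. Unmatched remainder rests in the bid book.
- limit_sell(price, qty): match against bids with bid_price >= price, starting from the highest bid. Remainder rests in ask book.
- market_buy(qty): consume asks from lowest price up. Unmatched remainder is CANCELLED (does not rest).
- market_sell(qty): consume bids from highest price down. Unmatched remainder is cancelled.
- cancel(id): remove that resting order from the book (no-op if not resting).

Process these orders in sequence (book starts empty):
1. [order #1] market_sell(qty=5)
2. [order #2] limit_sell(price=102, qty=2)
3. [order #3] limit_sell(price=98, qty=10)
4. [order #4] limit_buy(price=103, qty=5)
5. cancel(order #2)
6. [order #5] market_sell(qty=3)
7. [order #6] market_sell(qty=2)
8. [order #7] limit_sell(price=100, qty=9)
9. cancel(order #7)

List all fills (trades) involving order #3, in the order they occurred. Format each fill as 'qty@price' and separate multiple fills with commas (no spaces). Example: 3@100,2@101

Answer: 5@98

Derivation:
After op 1 [order #1] market_sell(qty=5): fills=none; bids=[-] asks=[-]
After op 2 [order #2] limit_sell(price=102, qty=2): fills=none; bids=[-] asks=[#2:2@102]
After op 3 [order #3] limit_sell(price=98, qty=10): fills=none; bids=[-] asks=[#3:10@98 #2:2@102]
After op 4 [order #4] limit_buy(price=103, qty=5): fills=#4x#3:5@98; bids=[-] asks=[#3:5@98 #2:2@102]
After op 5 cancel(order #2): fills=none; bids=[-] asks=[#3:5@98]
After op 6 [order #5] market_sell(qty=3): fills=none; bids=[-] asks=[#3:5@98]
After op 7 [order #6] market_sell(qty=2): fills=none; bids=[-] asks=[#3:5@98]
After op 8 [order #7] limit_sell(price=100, qty=9): fills=none; bids=[-] asks=[#3:5@98 #7:9@100]
After op 9 cancel(order #7): fills=none; bids=[-] asks=[#3:5@98]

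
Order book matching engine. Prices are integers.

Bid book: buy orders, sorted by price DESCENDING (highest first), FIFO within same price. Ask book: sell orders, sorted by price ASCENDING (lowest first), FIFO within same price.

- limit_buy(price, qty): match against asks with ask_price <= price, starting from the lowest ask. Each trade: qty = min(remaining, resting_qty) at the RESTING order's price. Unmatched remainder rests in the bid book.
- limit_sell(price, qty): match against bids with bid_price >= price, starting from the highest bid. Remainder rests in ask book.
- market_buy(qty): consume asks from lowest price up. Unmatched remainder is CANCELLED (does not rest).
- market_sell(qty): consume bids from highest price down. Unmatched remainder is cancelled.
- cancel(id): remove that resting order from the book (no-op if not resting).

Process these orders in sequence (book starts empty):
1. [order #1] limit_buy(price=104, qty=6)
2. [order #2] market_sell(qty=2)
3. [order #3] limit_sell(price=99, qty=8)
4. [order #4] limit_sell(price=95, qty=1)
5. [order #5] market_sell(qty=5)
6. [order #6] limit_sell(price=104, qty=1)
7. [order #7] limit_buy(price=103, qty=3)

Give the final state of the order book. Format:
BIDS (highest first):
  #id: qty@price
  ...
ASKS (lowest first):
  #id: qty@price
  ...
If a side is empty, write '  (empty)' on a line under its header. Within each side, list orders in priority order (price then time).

After op 1 [order #1] limit_buy(price=104, qty=6): fills=none; bids=[#1:6@104] asks=[-]
After op 2 [order #2] market_sell(qty=2): fills=#1x#2:2@104; bids=[#1:4@104] asks=[-]
After op 3 [order #3] limit_sell(price=99, qty=8): fills=#1x#3:4@104; bids=[-] asks=[#3:4@99]
After op 4 [order #4] limit_sell(price=95, qty=1): fills=none; bids=[-] asks=[#4:1@95 #3:4@99]
After op 5 [order #5] market_sell(qty=5): fills=none; bids=[-] asks=[#4:1@95 #3:4@99]
After op 6 [order #6] limit_sell(price=104, qty=1): fills=none; bids=[-] asks=[#4:1@95 #3:4@99 #6:1@104]
After op 7 [order #7] limit_buy(price=103, qty=3): fills=#7x#4:1@95 #7x#3:2@99; bids=[-] asks=[#3:2@99 #6:1@104]

Answer: BIDS (highest first):
  (empty)
ASKS (lowest first):
  #3: 2@99
  #6: 1@104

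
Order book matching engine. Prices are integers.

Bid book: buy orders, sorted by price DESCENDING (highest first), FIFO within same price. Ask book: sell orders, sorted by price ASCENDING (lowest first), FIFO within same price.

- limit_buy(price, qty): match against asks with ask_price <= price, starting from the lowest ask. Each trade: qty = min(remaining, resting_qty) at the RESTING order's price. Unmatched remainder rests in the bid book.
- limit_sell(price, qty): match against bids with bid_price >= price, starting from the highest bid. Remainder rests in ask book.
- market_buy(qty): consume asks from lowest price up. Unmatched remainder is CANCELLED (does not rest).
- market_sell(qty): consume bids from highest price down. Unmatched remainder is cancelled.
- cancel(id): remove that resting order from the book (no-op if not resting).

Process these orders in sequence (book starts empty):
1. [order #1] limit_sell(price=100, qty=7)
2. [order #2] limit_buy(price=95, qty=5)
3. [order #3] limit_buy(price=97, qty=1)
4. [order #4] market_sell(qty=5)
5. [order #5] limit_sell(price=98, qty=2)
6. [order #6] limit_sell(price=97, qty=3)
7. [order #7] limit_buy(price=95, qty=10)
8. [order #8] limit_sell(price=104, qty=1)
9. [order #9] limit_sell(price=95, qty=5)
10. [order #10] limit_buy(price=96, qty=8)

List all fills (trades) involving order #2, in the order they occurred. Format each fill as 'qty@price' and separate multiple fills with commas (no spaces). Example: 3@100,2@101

After op 1 [order #1] limit_sell(price=100, qty=7): fills=none; bids=[-] asks=[#1:7@100]
After op 2 [order #2] limit_buy(price=95, qty=5): fills=none; bids=[#2:5@95] asks=[#1:7@100]
After op 3 [order #3] limit_buy(price=97, qty=1): fills=none; bids=[#3:1@97 #2:5@95] asks=[#1:7@100]
After op 4 [order #4] market_sell(qty=5): fills=#3x#4:1@97 #2x#4:4@95; bids=[#2:1@95] asks=[#1:7@100]
After op 5 [order #5] limit_sell(price=98, qty=2): fills=none; bids=[#2:1@95] asks=[#5:2@98 #1:7@100]
After op 6 [order #6] limit_sell(price=97, qty=3): fills=none; bids=[#2:1@95] asks=[#6:3@97 #5:2@98 #1:7@100]
After op 7 [order #7] limit_buy(price=95, qty=10): fills=none; bids=[#2:1@95 #7:10@95] asks=[#6:3@97 #5:2@98 #1:7@100]
After op 8 [order #8] limit_sell(price=104, qty=1): fills=none; bids=[#2:1@95 #7:10@95] asks=[#6:3@97 #5:2@98 #1:7@100 #8:1@104]
After op 9 [order #9] limit_sell(price=95, qty=5): fills=#2x#9:1@95 #7x#9:4@95; bids=[#7:6@95] asks=[#6:3@97 #5:2@98 #1:7@100 #8:1@104]
After op 10 [order #10] limit_buy(price=96, qty=8): fills=none; bids=[#10:8@96 #7:6@95] asks=[#6:3@97 #5:2@98 #1:7@100 #8:1@104]

Answer: 4@95,1@95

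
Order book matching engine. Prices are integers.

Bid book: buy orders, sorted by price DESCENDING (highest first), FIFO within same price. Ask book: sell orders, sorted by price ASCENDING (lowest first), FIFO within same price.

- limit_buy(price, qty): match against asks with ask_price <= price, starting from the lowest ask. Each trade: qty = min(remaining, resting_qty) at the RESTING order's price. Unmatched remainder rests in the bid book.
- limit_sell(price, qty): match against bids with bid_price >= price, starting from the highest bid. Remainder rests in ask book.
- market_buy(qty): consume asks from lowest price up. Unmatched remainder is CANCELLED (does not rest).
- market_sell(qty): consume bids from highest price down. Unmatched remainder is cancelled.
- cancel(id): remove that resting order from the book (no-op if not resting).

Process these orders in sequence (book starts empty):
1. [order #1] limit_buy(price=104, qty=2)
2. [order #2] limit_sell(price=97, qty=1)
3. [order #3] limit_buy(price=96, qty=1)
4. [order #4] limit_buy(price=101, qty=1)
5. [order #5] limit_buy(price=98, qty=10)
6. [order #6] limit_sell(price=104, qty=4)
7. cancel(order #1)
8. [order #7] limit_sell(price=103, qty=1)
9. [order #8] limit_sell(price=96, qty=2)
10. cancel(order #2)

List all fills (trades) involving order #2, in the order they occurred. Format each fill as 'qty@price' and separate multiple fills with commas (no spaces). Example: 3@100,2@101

After op 1 [order #1] limit_buy(price=104, qty=2): fills=none; bids=[#1:2@104] asks=[-]
After op 2 [order #2] limit_sell(price=97, qty=1): fills=#1x#2:1@104; bids=[#1:1@104] asks=[-]
After op 3 [order #3] limit_buy(price=96, qty=1): fills=none; bids=[#1:1@104 #3:1@96] asks=[-]
After op 4 [order #4] limit_buy(price=101, qty=1): fills=none; bids=[#1:1@104 #4:1@101 #3:1@96] asks=[-]
After op 5 [order #5] limit_buy(price=98, qty=10): fills=none; bids=[#1:1@104 #4:1@101 #5:10@98 #3:1@96] asks=[-]
After op 6 [order #6] limit_sell(price=104, qty=4): fills=#1x#6:1@104; bids=[#4:1@101 #5:10@98 #3:1@96] asks=[#6:3@104]
After op 7 cancel(order #1): fills=none; bids=[#4:1@101 #5:10@98 #3:1@96] asks=[#6:3@104]
After op 8 [order #7] limit_sell(price=103, qty=1): fills=none; bids=[#4:1@101 #5:10@98 #3:1@96] asks=[#7:1@103 #6:3@104]
After op 9 [order #8] limit_sell(price=96, qty=2): fills=#4x#8:1@101 #5x#8:1@98; bids=[#5:9@98 #3:1@96] asks=[#7:1@103 #6:3@104]
After op 10 cancel(order #2): fills=none; bids=[#5:9@98 #3:1@96] asks=[#7:1@103 #6:3@104]

Answer: 1@104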